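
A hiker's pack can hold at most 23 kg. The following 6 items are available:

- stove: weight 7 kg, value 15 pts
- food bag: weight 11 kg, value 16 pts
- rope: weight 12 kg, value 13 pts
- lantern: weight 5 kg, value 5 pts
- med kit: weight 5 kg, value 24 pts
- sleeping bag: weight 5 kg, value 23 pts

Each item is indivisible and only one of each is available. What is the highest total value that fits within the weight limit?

Check high-value combinations within 23 kg:
- stove+lantern+med kit+sleeping bag: weight 7+5+5+5=22, value 15+5+24+23=67
- food bag+med kit+sleeping bag: weight 11+5+5=21, value 16+24+23=63
- stove+med kit+sleeping bag: weight 7+5+5=17, value 15+24+23=62
- rope+med kit+sleeping bag: weight 12+5+5=22, value 13+24+23=60
Best: 67 pts.

67 pts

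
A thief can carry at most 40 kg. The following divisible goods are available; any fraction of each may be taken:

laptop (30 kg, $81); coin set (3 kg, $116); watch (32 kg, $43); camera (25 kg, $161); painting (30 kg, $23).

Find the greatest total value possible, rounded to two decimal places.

Take in order of value per unit:
- coin set (116/3 per unit): all 3 → value 116, running total 116.00
- camera (161/25 per unit): all 25 → value 161, running total 277.00
- laptop (81/30 per unit): 12 of 30 → value 12×81/30 = 32.4000, running total 309.40
Total 309.40.

309.40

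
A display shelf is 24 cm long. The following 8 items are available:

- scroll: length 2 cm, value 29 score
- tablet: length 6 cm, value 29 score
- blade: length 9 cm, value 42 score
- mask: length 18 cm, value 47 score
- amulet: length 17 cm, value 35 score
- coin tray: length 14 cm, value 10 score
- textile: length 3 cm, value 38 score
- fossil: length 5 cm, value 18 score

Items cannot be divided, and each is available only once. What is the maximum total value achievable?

Check high-value combinations within 24 cm:
- scroll+tablet+blade+textile: length 2+6+9+3=20, value 29+29+42+38=138
- scroll+blade+textile+fossil: length 2+9+3+5=19, value 29+42+38+18=127
- tablet+blade+textile+fossil: length 6+9+3+5=23, value 29+42+38+18=127
- scroll+tablet+blade+fossil: length 2+6+9+5=22, value 29+29+42+18=118
- scroll+tablet+textile+fossil: length 2+6+3+5=16, value 29+29+38+18=114
Best: 138 score.

138 score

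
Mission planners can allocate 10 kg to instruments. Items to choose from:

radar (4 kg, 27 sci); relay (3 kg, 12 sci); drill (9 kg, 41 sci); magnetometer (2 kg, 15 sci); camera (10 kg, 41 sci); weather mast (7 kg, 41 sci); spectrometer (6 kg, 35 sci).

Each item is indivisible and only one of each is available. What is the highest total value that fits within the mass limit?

This is a 0/1 knapsack; check combinations near the capacity.
- radar+spectrometer: mass 4+6=10, value 27+35=62
- magnetometer+weather mast: mass 2+7=9, value 15+41=56
- radar+relay+magnetometer: mass 4+3+2=9, value 27+12+15=54
- relay+weather mast: mass 3+7=10, value 12+41=53
Best: 62 sci.

62 sci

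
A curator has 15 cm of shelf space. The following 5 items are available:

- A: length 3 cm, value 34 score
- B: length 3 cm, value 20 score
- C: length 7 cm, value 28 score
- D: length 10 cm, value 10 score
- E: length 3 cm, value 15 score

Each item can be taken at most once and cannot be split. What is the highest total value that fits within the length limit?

82 score

Check high-value combinations within 15 cm:
- A+B+C: length 3+3+7=13, value 34+20+28=82
- A+C+E: length 3+7+3=13, value 34+28+15=77
- A+B+E: length 3+3+3=9, value 34+20+15=69
- B+C+E: length 3+7+3=13, value 20+28+15=63
Best: 82 score.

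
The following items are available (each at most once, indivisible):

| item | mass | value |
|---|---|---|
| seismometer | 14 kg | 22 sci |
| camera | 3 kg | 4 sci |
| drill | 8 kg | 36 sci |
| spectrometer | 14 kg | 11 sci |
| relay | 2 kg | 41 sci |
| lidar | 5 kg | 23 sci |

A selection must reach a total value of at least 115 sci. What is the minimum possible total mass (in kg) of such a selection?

Subsets with value ≥ 115, sorted by total mass:
- seismometer+drill+relay+lidar: mass 29, value 122
- seismometer+camera+drill+relay+lidar: mass 32, value 126
- camera+drill+spectrometer+relay+lidar: mass 32, value 115
- seismometer+drill+spectrometer+relay+lidar: mass 43, value 133
Minimum mass: 29 kg.

29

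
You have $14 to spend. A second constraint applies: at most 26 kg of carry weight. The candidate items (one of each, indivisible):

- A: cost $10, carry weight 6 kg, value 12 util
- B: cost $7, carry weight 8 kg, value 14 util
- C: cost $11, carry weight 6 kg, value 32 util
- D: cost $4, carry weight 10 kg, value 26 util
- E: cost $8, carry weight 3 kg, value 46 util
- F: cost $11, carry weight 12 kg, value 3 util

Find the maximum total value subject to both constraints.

Feasible sets respecting both limits:
- D+E: cost 12, carry weight 13, value 72
- E: cost 8, carry weight 3, value 46
- B+D: cost 11, carry weight 18, value 40
Best: 72 util.

72 util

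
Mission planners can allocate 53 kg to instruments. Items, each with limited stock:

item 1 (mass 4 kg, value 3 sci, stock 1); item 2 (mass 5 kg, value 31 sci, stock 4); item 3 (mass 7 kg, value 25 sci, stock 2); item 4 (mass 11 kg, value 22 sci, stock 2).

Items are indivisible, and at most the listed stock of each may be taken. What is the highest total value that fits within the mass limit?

Top feasible selections:
- 1×item 1 + 4×item 2 + 2×item 3 + 1×item 4: mass 49, value 199
- 4×item 2 + 2×item 3 + 1×item 4: mass 45, value 196
- 1×item 1 + 4×item 2 + 1×item 3 + 2×item 4: mass 53, value 196
Best: 199 sci.

199 sci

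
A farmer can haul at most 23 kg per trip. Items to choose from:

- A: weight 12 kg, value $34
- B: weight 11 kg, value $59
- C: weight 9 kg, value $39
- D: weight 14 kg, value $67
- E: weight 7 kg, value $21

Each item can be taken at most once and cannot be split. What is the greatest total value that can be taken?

Check high-value combinations within 23 kg:
- C+D: weight 9+14=23, value 39+67=106
- B+C: weight 11+9=20, value 59+39=98
- A+B: weight 12+11=23, value 34+59=93
- D+E: weight 14+7=21, value 67+21=88
- B+E: weight 11+7=18, value 59+21=80
Best: $106.

$106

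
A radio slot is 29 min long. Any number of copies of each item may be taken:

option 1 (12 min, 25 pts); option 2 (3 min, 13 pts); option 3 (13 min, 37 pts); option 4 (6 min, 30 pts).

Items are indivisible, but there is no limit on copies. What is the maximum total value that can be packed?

133 pts

Best value-per-unit is option 4 at 30/6; filling with it alone gives 4×30 = 120.
Optimal mix: 1×option 2 + 4×option 4 → duration 27, value 133.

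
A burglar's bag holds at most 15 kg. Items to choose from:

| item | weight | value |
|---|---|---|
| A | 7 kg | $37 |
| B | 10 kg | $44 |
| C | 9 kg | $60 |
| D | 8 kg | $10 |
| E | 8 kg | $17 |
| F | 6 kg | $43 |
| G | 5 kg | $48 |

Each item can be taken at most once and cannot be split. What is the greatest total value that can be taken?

This is a 0/1 knapsack; check combinations near the capacity.
- C+G: weight 9+5=14, value 60+48=108
- C+F: weight 9+6=15, value 60+43=103
- B+G: weight 10+5=15, value 44+48=92
Best: $108.

$108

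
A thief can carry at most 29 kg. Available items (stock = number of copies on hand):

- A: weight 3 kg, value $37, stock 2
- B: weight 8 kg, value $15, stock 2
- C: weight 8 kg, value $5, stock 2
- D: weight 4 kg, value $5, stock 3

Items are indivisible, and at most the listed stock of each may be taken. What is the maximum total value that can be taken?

Best selections within weight 29 and stock limits:
- 2×A + 2×B + 1×D: weight 26, value 109
- 2×A + 2×B: weight 22, value 104
Best: $109.

$109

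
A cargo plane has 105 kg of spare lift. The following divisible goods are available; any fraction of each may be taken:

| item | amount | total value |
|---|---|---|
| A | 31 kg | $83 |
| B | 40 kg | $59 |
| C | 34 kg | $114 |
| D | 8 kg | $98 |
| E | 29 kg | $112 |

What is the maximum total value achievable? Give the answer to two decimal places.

411.43

Take in order of value per unit:
- D (98/8 per unit): all 8 → value 98, running total 98.00
- E (112/29 per unit): all 29 → value 112, running total 210.00
- C (114/34 per unit): all 34 → value 114, running total 324.00
- A (83/31 per unit): all 31 → value 83, running total 407.00
- B (59/40 per unit): 3 of 40 → value 3×59/40 = 4.4250, running total 411.43
Total 411.43.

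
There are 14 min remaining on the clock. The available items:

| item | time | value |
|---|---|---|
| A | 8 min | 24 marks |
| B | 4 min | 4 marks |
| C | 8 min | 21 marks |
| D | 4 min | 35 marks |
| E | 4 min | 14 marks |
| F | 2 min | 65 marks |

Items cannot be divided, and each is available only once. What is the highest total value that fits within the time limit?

Check high-value combinations within 14 min:
- A+D+F: time 8+4+2=14, value 24+35+65=124
- C+D+F: time 8+4+2=14, value 21+35+65=121
- B+D+E+F: time 4+4+4+2=14, value 4+35+14+65=118
- D+E+F: time 4+4+2=10, value 35+14+65=114
- B+D+F: time 4+4+2=10, value 4+35+65=104
Best: 124 marks.

124 marks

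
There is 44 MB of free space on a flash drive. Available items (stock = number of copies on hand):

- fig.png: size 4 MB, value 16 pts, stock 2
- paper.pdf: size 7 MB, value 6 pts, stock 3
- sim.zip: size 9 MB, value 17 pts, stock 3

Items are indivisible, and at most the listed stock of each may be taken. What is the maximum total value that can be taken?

89 pts

Top feasible selections:
- 2×fig.png + 1×paper.pdf + 3×sim.zip: size 42, value 89
- 2×fig.png + 3×sim.zip: size 35, value 83
- 2×fig.png + 2×paper.pdf + 2×sim.zip: size 40, value 78
Best: 89 pts.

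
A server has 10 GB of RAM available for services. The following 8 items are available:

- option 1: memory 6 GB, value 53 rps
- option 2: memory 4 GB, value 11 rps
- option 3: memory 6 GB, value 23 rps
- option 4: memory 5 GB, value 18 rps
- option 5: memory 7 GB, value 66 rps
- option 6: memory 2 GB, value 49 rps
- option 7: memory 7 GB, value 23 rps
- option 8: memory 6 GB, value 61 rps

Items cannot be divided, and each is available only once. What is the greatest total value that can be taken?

115 rps

Check high-value combinations within 10 GB:
- option 5+option 6: memory 7+2=9, value 66+49=115
- option 6+option 8: memory 2+6=8, value 49+61=110
- option 1+option 6: memory 6+2=8, value 53+49=102
Best: 115 rps.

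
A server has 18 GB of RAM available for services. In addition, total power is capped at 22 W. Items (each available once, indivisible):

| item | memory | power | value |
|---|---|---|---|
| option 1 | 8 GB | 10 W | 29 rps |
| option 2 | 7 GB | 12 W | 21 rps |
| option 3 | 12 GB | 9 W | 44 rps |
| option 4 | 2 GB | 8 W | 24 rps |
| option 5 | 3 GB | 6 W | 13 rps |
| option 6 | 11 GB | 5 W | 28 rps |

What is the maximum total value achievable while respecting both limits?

68 rps

Feasible sets respecting both limits:
- option 3+option 4: memory 14, power 17, value 68
- option 4+option 5+option 6: memory 16, power 19, value 65
- option 3+option 5: memory 15, power 15, value 57
Best: 68 rps.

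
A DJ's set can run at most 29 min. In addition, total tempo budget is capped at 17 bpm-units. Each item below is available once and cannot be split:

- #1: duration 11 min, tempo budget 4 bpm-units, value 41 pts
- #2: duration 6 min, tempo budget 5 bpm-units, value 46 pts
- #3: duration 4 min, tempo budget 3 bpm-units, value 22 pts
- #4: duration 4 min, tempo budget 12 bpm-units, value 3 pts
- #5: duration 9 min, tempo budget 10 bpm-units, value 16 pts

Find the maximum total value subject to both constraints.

109 pts

Feasible sets respecting both limits:
- #1+#2+#3: duration 21, tempo budget 12, value 109
- #1+#2: duration 17, tempo budget 9, value 87
- #1+#3+#5: duration 24, tempo budget 17, value 79
Best: 109 pts.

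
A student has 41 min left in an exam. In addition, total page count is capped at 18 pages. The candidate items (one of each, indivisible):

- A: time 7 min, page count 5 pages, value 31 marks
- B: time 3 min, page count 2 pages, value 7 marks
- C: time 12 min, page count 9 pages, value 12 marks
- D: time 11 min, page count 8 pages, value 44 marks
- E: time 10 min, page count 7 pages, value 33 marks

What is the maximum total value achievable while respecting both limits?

84 marks

Feasible sets respecting both limits:
- B+D+E: time 24, page count 17, value 84
- A+B+D: time 21, page count 15, value 82
- D+E: time 21, page count 15, value 77
Best: 84 marks.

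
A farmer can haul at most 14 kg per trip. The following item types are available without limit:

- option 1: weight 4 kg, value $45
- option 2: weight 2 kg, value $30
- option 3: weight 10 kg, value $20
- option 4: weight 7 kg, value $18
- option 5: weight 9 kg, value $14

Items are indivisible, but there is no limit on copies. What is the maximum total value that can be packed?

Best value-per-unit is option 2 at 30/2, and filling with it alone uses weight 7×2=14. No mix of the others beats 7×30 = 210.

$210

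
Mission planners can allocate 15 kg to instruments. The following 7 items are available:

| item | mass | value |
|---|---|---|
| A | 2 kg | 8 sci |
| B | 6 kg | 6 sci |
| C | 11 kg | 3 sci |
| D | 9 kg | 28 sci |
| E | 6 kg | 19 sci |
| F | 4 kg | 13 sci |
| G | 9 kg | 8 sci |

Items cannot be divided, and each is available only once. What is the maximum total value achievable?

Check high-value combinations within 15 kg:
- A+D+F: mass 2+9+4=15, value 8+28+13=49
- D+E: mass 9+6=15, value 28+19=47
- D+F: mass 9+4=13, value 28+13=41
- A+E+F: mass 2+6+4=12, value 8+19+13=40
- A+D: mass 2+9=11, value 8+28=36
Best: 49 sci.

49 sci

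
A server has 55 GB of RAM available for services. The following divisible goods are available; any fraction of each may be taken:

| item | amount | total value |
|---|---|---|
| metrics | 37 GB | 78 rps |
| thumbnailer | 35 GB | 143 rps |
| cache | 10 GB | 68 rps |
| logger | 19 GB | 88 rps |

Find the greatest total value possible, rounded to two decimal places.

Take in order of value per unit:
- cache (68/10 per unit): all 10 → value 68, running total 68.00
- logger (88/19 per unit): all 19 → value 88, running total 156.00
- thumbnailer (143/35 per unit): 26 of 35 → value 26×143/35 = 106.2286, running total 262.23
Total 262.23.

262.23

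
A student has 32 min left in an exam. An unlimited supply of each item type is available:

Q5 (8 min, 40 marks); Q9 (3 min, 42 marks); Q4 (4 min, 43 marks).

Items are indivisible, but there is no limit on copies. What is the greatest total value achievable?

422 marks

Best value-per-unit is Q9 at 42/3; filling with it alone gives 10×42 = 420.
Optimal mix: 8×Q9 + 2×Q4 → time 32, value 422.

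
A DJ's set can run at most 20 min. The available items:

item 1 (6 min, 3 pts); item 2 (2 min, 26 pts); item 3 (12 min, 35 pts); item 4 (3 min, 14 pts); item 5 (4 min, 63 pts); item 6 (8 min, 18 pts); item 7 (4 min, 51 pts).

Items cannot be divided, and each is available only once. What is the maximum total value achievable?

158 pts

Check high-value combinations within 20 min:
- item 2+item 5+item 6+item 7: duration 2+4+8+4=18, value 26+63+18+51=158
- item 1+item 2+item 4+item 5+item 7: duration 6+2+3+4+4=19, value 3+26+14+63+51=157
- item 2+item 4+item 5+item 7: duration 2+3+4+4=13, value 26+14+63+51=154
- item 3+item 5+item 7: duration 12+4+4=20, value 35+63+51=149
Best: 158 pts.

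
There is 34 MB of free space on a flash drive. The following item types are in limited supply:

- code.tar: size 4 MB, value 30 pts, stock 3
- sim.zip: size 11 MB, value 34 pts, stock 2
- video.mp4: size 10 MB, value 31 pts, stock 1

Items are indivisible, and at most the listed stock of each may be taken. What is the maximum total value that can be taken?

158 pts

Best selections within size 34 and stock limits:
- 3×code.tar + 2×sim.zip: size 34, value 158
- 3×code.tar + 1×sim.zip + 1×video.mp4: size 33, value 155
- 2×code.tar + 2×sim.zip: size 30, value 128
- 2×code.tar + 1×sim.zip + 1×video.mp4: size 29, value 125
Best: 158 pts.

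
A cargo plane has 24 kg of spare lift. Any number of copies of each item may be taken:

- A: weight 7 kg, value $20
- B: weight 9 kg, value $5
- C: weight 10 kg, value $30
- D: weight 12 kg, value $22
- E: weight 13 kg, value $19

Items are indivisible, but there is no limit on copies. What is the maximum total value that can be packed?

Best value-per-unit is C at 30/10; filling with it alone gives 2×30 = 60.
Optimal mix: 2×A + 1×C → weight 24, value 70.

$70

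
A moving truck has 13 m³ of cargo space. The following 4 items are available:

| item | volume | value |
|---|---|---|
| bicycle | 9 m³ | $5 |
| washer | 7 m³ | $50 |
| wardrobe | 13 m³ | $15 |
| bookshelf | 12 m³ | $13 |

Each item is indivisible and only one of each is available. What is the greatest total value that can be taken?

$50

Check high-value combinations within 13 m³:
- washer: volume 7, value 50
- wardrobe: volume 13, value 15
- bookshelf: volume 12, value 13
- bicycle: volume 9, value 5
Best: $50.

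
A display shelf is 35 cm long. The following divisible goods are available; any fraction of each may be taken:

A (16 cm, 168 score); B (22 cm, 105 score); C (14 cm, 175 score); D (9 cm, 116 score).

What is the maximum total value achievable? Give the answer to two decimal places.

417.00

Take in order of value per unit:
- D (116/9 per unit): all 9 → value 116, running total 116.00
- C (175/14 per unit): all 14 → value 175, running total 291.00
- A (168/16 per unit): 12 of 16 → value 12×168/16 = 126.0000, running total 417.00
Total 417.00.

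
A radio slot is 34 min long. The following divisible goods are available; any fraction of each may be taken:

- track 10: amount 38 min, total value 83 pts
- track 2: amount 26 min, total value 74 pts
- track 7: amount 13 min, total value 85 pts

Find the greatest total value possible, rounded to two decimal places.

Take in order of value per unit:
- track 7 (85/13 per unit): all 13 → value 85, running total 85.00
- track 2 (74/26 per unit): 21 of 26 → value 21×74/26 = 59.7692, running total 144.77
Total 144.77.

144.77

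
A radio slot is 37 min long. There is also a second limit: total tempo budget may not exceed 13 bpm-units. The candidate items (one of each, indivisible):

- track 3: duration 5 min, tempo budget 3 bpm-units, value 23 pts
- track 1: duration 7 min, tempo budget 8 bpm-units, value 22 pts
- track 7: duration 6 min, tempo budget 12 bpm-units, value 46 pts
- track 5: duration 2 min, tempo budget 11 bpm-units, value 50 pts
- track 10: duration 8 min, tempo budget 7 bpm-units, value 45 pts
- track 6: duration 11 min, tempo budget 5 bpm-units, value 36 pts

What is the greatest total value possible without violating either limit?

Feasible sets respecting both limits:
- track 10+track 6: duration 19, tempo budget 12, value 81
- track 3+track 10: duration 13, tempo budget 10, value 68
- track 3+track 6: duration 16, tempo budget 8, value 59
- track 1+track 6: duration 18, tempo budget 13, value 58
Best: 81 pts.

81 pts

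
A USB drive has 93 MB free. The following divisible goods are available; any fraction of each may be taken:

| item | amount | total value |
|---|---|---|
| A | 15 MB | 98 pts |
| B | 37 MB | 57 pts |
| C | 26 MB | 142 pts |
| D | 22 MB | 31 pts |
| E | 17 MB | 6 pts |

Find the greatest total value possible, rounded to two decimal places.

Take in order of value per unit:
- A (98/15 per unit): all 15 → value 98, running total 98.00
- C (142/26 per unit): all 26 → value 142, running total 240.00
- B (57/37 per unit): all 37 → value 57, running total 297.00
- D (31/22 per unit): 15 of 22 → value 15×31/22 = 21.1364, running total 318.14
Total 318.14.

318.14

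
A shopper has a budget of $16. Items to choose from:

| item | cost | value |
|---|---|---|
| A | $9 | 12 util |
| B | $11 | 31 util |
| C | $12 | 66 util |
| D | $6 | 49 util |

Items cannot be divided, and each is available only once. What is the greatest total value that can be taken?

This is a 0/1 knapsack; check combinations near the capacity.
- C: cost 12, value 66
- A+D: cost 9+6=15, value 12+49=61
- D: cost 6, value 49
Best: 66 util.

66 util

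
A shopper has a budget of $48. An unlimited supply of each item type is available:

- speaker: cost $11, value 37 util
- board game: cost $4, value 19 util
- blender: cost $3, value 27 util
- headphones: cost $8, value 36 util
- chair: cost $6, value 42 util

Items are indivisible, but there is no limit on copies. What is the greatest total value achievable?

Best value-per-unit is blender at 27/3, and filling with it alone uses cost 16×3=48. No mix of the others beats 16×27 = 432.

432 util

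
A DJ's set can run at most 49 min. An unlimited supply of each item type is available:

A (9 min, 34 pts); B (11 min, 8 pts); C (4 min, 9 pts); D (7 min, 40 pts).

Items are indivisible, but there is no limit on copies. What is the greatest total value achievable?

280 pts

Best value-per-unit is D at 40/7, and filling with it alone uses duration 7×7=49. No mix of the others beats 7×40 = 280.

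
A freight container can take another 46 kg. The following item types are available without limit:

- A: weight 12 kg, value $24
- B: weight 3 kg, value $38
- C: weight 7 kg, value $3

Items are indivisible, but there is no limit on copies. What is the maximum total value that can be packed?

$570

Best value-per-unit is B at 38/3, and filling with it alone uses weight 15×3=45. No mix of the others beats 15×38 = 570.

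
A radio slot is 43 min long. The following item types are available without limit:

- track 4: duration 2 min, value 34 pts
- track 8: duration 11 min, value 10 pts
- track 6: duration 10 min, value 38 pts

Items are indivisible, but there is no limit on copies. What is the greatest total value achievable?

Best value-per-unit is track 4 at 34/2, and filling with it alone uses duration 21×2=42. No mix of the others beats 21×34 = 714.

714 pts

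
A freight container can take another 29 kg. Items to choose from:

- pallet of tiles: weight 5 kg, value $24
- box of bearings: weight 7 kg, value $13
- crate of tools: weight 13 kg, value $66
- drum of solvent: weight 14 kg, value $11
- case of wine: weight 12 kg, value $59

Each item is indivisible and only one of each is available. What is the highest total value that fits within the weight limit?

This is a 0/1 knapsack; check combinations near the capacity.
- crate of tools+case of wine: weight 13+12=25, value 66+59=125
- pallet of tiles+box of bearings+crate of tools: weight 5+7+13=25, value 24+13+66=103
- pallet of tiles+box of bearings+case of wine: weight 5+7+12=24, value 24+13+59=96
- pallet of tiles+crate of tools: weight 5+13=18, value 24+66=90
Best: $125.

$125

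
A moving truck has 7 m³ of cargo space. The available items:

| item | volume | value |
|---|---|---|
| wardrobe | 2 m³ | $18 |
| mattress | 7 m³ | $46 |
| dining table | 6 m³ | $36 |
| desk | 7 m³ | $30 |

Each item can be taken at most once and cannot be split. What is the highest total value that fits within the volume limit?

$46

This is a 0/1 knapsack; check combinations near the capacity.
- mattress: volume 7, value 46
- dining table: volume 6, value 36
- desk: volume 7, value 30
Best: $46.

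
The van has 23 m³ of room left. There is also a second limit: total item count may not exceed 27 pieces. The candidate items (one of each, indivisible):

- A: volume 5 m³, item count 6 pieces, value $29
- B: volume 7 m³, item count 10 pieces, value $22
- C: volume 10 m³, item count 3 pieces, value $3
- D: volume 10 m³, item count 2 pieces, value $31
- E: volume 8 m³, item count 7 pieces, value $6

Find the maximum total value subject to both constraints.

Feasible sets respecting both limits:
- A+B+D: volume 22, item count 18, value 82
- A+D+E: volume 23, item count 15, value 66
- A+D: volume 15, item count 8, value 60
- A+B+E: volume 20, item count 23, value 57
Best: $82.

$82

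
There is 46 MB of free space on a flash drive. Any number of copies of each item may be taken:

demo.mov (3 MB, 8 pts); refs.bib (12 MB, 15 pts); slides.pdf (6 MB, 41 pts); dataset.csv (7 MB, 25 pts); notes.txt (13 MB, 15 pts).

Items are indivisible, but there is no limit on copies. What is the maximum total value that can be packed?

295 pts

Best value-per-unit is slides.pdf at 41/6; filling with it alone gives 7×41 = 287.
Optimal mix: 1×demo.mov + 7×slides.pdf → size 45, value 295.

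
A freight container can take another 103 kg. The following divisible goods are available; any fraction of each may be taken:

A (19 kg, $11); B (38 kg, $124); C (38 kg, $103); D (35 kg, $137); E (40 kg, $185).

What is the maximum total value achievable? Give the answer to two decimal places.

413.37

Take in order of value per unit:
- E (185/40 per unit): all 40 → value 185, running total 185.00
- D (137/35 per unit): all 35 → value 137, running total 322.00
- B (124/38 per unit): 28 of 38 → value 28×124/38 = 91.3684, running total 413.37
Total 413.37.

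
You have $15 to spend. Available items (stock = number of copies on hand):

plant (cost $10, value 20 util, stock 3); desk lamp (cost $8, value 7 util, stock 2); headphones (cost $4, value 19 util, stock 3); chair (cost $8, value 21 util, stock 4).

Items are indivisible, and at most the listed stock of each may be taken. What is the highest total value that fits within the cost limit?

Best selections within cost 15 and stock limits:
- 3×headphones: cost 12, value 57
- 1×headphones + 1×chair: cost 12, value 40
Best: 57 util.

57 util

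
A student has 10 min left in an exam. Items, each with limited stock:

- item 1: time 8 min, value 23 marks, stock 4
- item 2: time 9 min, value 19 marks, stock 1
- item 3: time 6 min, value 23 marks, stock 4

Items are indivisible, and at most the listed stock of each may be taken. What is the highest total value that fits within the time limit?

23 marks

Top feasible selections:
- 1×item 3: time 6, value 23
- 1×item 1: time 8, value 23
Best: 23 marks.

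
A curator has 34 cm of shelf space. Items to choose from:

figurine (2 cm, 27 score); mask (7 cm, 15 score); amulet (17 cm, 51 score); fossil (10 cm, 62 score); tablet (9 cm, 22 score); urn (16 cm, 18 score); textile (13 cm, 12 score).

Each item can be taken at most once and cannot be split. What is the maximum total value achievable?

Check high-value combinations within 34 cm:
- figurine+amulet+fossil: length 2+17+10=29, value 27+51+62=140
- mask+amulet+fossil: length 7+17+10=34, value 15+51+62=128
- figurine+mask+fossil+tablet: length 2+7+10+9=28, value 27+15+62+22=126
- figurine+fossil+tablet+textile: length 2+10+9+13=34, value 27+62+22+12=123
- figurine+mask+fossil+textile: length 2+7+10+13=32, value 27+15+62+12=116
Best: 140 score.

140 score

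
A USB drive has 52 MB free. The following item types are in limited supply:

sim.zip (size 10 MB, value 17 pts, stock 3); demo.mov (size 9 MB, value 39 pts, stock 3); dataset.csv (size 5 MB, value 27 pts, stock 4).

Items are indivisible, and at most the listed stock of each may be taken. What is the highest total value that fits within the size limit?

225 pts

Best selections within size 52 and stock limits:
- 3×demo.mov + 4×dataset.csv: size 47, value 225
- 1×sim.zip + 3×demo.mov + 3×dataset.csv: size 52, value 215
- 1×sim.zip + 2×demo.mov + 4×dataset.csv: size 48, value 203
Best: 225 pts.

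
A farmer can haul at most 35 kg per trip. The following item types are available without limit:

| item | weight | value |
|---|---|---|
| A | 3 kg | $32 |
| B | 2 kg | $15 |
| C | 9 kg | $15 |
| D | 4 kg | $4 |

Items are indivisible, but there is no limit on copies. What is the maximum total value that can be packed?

$367

Best value-per-unit is A at 32/3; filling with it alone gives 11×32 = 352.
Optimal mix: 11×A + 1×B → weight 35, value 367.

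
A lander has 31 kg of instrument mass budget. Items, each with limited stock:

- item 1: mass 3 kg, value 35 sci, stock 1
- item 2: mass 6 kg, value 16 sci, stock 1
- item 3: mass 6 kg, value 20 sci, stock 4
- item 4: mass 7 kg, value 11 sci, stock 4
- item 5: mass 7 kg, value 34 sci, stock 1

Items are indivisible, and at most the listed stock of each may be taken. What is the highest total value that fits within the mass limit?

Top feasible selections:
- 1×item 1 + 3×item 3 + 1×item 5: mass 28, value 129
- 1×item 1 + 1×item 2 + 2×item 3 + 1×item 5: mass 28, value 125
- 1×item 1 + 2×item 3 + 1×item 4 + 1×item 5: mass 29, value 120
- 1×item 1 + 1×item 2 + 1×item 3 + 1×item 4 + 1×item 5: mass 29, value 116
Best: 129 sci.

129 sci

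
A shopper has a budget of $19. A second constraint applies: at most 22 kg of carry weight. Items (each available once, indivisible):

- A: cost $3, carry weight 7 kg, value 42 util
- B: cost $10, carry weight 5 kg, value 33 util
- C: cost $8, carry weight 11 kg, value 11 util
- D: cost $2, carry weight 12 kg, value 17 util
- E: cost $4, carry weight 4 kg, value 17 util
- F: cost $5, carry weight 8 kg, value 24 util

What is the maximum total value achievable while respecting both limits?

Feasible sets respecting both limits:
- A+B+F: cost 18, carry weight 20, value 99
- A+B+E: cost 17, carry weight 16, value 92
- A+E+F: cost 12, carry weight 19, value 83
Best: 99 util.

99 util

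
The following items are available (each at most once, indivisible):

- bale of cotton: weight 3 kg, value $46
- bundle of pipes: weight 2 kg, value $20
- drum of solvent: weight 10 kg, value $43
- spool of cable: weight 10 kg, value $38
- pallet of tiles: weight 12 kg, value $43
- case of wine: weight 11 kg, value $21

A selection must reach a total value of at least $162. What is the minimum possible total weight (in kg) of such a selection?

Subsets with value ≥ 162, sorted by total weight:
- bale of cotton+drum of solvent+spool of cable+pallet of tiles: weight 35, value 170
- bale of cotton+bundle of pipes+drum of solvent+spool of cable+case of wine: weight 36, value 168
Minimum weight: 35 kg.

35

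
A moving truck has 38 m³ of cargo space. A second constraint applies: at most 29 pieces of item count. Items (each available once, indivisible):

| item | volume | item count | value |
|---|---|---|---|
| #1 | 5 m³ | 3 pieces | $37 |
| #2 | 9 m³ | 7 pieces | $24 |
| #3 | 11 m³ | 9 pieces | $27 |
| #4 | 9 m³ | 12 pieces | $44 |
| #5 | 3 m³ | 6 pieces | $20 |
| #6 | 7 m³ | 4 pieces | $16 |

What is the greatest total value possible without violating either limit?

$125

Feasible sets respecting both limits:
- #1+#2+#4+#5: volume 26, item count 28, value 125
- #1+#3+#4+#6: volume 32, item count 28, value 124
- #1+#2+#3+#5+#6: volume 35, item count 29, value 124
Best: $125.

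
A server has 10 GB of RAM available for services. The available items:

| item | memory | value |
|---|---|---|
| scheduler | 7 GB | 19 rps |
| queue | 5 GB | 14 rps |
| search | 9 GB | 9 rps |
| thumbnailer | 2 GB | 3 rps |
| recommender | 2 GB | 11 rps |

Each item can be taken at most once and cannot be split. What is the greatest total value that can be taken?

30 rps

Check high-value combinations within 10 GB:
- scheduler+recommender: memory 7+2=9, value 19+11=30
- queue+thumbnailer+recommender: memory 5+2+2=9, value 14+3+11=28
- queue+recommender: memory 5+2=7, value 14+11=25
- scheduler+thumbnailer: memory 7+2=9, value 19+3=22
Best: 30 rps.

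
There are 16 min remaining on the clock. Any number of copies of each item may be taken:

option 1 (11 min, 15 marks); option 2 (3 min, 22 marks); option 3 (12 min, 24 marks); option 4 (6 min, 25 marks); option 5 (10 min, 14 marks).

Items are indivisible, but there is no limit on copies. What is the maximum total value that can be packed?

110 marks

Best value-per-unit is option 2 at 22/3, and filling with it alone uses time 5×3=15. No mix of the others beats 5×22 = 110.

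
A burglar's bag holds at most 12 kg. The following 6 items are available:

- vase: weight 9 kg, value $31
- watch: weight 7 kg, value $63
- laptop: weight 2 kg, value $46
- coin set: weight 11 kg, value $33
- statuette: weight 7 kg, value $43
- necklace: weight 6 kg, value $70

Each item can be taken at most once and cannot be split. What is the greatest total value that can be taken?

Check high-value combinations within 12 kg:
- laptop+necklace: weight 2+6=8, value 46+70=116
- watch+laptop: weight 7+2=9, value 63+46=109
- laptop+statuette: weight 2+7=9, value 46+43=89
- vase+laptop: weight 9+2=11, value 31+46=77
- necklace: weight 6, value 70
Best: $116.

$116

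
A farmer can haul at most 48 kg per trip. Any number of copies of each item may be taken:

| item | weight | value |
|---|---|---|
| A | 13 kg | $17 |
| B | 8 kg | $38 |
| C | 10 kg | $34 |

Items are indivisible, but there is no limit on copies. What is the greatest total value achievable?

$228

Best value-per-unit is B at 38/8, and filling with it alone uses weight 6×8=48. No mix of the others beats 6×38 = 228.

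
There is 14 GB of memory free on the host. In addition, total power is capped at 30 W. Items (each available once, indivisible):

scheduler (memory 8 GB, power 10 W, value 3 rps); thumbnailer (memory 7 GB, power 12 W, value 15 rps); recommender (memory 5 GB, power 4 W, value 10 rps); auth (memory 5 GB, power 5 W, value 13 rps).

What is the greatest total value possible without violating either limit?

Feasible sets respecting both limits:
- thumbnailer+auth: memory 12, power 17, value 28
- thumbnailer+recommender: memory 12, power 16, value 25
- recommender+auth: memory 10, power 9, value 23
Best: 28 rps.

28 rps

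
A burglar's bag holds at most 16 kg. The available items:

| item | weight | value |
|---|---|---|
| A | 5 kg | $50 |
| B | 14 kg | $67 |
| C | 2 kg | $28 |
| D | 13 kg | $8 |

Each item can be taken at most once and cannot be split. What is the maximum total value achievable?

Check high-value combinations within 16 kg:
- B+C: weight 14+2=16, value 67+28=95
- A+C: weight 5+2=7, value 50+28=78
- B: weight 14, value 67
Best: $95.

$95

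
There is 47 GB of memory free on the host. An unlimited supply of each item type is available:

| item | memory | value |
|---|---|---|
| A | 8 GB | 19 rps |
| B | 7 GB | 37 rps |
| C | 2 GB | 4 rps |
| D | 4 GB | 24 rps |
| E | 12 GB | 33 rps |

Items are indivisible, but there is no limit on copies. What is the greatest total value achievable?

277 rps

Best value-per-unit is D at 24/4; filling with it alone gives 11×24 = 264.
Optimal mix: 1×B + 10×D → memory 47, value 277.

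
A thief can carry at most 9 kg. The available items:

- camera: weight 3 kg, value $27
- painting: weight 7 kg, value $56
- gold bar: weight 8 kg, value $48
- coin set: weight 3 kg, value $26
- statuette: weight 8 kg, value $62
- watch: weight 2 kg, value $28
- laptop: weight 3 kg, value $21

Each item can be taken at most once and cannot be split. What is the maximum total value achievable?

Check high-value combinations within 9 kg:
- painting+watch: weight 7+2=9, value 56+28=84
- camera+coin set+watch: weight 3+3+2=8, value 27+26+28=81
- camera+watch+laptop: weight 3+2+3=8, value 27+28+21=76
Best: $84.

$84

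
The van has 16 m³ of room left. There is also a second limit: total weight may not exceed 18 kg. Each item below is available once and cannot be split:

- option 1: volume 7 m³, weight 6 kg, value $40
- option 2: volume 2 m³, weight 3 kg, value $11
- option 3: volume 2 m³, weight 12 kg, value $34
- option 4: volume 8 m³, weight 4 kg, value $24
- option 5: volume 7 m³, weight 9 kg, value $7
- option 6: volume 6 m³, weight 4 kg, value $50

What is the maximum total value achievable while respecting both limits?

Feasible sets respecting both limits:
- option 1+option 2+option 6: volume 15, weight 13, value 101
- option 1+option 6: volume 13, weight 10, value 90
- option 2+option 4+option 6: volume 16, weight 11, value 85
Best: $101.

$101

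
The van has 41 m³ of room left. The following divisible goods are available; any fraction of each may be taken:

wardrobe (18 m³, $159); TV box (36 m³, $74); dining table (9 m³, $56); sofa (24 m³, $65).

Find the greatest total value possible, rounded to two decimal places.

Take in order of value per unit:
- wardrobe (159/18 per unit): all 18 → value 159, running total 159.00
- dining table (56/9 per unit): all 9 → value 56, running total 215.00
- sofa (65/24 per unit): 14 of 24 → value 14×65/24 = 37.9167, running total 252.92
Total 252.92.

252.92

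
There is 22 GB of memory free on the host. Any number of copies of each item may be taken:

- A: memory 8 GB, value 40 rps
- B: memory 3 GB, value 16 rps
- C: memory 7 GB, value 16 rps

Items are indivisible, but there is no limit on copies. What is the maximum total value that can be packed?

112 rps

Best value-per-unit is B at 16/3; filling with it alone gives 7×16 = 112.
Optimal mix: 2×A + 2×B → memory 22, value 112.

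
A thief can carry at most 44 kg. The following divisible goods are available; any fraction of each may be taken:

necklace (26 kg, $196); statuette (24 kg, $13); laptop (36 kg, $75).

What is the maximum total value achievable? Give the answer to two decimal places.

Take in order of value per unit:
- necklace (196/26 per unit): all 26 → value 196, running total 196.00
- laptop (75/36 per unit): 18 of 36 → value 18×75/36 = 37.5000, running total 233.50
Total 233.50.

233.50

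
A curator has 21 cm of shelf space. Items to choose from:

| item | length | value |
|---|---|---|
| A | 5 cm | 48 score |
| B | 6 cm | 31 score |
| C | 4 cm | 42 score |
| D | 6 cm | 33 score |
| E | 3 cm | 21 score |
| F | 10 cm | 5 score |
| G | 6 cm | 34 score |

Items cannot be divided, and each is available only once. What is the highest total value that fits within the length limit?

Check high-value combinations within 21 cm:
- A+C+D+G: length 5+4+6+6=21, value 48+42+33+34=157
- A+B+C+G: length 5+6+4+6=21, value 48+31+42+34=155
- A+B+C+D: length 5+6+4+6=21, value 48+31+42+33=154
Best: 157 score.

157 score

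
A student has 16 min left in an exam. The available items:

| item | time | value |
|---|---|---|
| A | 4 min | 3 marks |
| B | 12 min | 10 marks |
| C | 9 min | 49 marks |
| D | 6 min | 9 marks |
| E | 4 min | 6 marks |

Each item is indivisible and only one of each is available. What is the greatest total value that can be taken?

Check high-value combinations within 16 min:
- C+D: time 9+6=15, value 49+9=58
- C+E: time 9+4=13, value 49+6=55
- A+C: time 4+9=13, value 3+49=52
- C: time 9, value 49
Best: 58 marks.

58 marks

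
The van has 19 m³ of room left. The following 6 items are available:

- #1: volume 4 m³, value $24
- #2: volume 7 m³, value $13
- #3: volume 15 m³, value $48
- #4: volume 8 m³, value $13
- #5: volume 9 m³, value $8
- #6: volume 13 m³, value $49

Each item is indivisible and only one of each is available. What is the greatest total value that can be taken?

$73

This is a 0/1 knapsack; check combinations near the capacity.
- #1+#6: volume 4+13=17, value 24+49=73
- #1+#3: volume 4+15=19, value 24+48=72
- #1+#2+#4: volume 4+7+8=19, value 24+13+13=50
- #6: volume 13, value 49
- #3: volume 15, value 48
Best: $73.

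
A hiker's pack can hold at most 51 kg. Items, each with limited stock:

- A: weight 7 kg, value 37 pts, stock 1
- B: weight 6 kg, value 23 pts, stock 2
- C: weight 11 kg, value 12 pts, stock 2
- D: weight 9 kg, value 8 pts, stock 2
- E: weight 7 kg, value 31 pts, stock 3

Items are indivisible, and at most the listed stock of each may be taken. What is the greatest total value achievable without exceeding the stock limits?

188 pts

Top feasible selections:
- 1×A + 2×B + 1×C + 3×E: weight 51, value 188
- 1×A + 2×B + 1×D + 3×E: weight 49, value 184
- 1×A + 2×B + 3×E: weight 40, value 176
- 1×A + 1×B + 1×C + 3×E: weight 45, value 165
Best: 188 pts.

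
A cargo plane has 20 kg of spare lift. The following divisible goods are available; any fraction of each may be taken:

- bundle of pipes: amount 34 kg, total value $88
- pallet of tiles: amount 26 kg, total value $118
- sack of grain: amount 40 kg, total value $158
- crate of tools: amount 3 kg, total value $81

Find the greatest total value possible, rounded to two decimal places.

Take in order of value per unit:
- crate of tools (81/3 per unit): all 3 → value 81, running total 81.00
- pallet of tiles (118/26 per unit): 17 of 26 → value 17×118/26 = 77.1538, running total 158.15
Total 158.15.

158.15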